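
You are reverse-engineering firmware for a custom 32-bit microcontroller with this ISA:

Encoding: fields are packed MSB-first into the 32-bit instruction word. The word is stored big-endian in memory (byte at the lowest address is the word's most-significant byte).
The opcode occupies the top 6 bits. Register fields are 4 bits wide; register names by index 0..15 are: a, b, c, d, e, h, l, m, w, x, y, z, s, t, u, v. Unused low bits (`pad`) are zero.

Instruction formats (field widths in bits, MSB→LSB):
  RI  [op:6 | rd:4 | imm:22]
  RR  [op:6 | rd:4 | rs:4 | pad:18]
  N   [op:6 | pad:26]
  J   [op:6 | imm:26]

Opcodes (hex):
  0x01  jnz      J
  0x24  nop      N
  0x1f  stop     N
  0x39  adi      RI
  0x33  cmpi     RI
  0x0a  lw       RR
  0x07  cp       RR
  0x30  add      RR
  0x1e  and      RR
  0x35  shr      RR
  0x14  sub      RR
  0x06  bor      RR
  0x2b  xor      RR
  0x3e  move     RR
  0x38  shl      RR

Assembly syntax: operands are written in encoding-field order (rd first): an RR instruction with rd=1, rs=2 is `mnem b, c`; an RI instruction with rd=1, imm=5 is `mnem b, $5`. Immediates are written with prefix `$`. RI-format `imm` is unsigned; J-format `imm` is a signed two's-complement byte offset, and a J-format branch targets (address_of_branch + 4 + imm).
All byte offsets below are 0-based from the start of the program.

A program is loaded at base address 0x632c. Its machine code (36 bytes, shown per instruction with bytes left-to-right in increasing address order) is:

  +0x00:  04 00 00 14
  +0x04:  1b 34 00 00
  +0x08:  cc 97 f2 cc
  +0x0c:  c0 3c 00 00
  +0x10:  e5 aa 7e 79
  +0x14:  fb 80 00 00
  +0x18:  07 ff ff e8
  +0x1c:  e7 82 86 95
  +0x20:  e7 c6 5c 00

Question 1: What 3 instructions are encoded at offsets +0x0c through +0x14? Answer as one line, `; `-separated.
add a, v; adi l, $2784889; move u, a

@+0c  big-endian(c0 3c 00 00) = 0xc03c0000
  op=0xc03c0000>>26=0x30 ⇒ add (RR)
  rd: (w>>22)&0xf=0x0 → a
  rs: (w>>18)&0xf=0xf → v
@+10  big-endian(e5 aa 7e 79) = 0xe5aa7e79
  op=0xe5aa7e79>>26=0x39 ⇒ adi (RI)
  rd: (w>>22)&0xf=0x6 → l
  imm: (w>>0)&0x3fffff=0x2a7e79 → $2784889
@+14  big-endian(fb 80 00 00) = 0xfb800000
  op=0xfb800000>>26=0x3e ⇒ move (RR)
  rd: (w>>22)&0xf=0xe → u
  rs: (w>>18)&0xf=0x0 → a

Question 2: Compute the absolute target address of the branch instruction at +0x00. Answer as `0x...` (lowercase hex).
+0x00: 04 00 00 14 ⇒ word 0x04000014 (big)
  opcode bits[31:26]=0x1: jnz/J
  imm: (w>>0)&0x3ffffff=0x14 → $20
  target = base 0x632c + off 0x00 + 4 + imm 20 = 0x6344

0x6344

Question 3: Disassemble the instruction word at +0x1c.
@+1c  big-endian(e7 82 86 95) = 0xe7828695
  opcode bits[31:26]=0x39: adi/RI
  rd: (w>>22)&0xf=0xe → u
  imm: (w>>0)&0x3fffff=0x28695 → $165525

adi u, $165525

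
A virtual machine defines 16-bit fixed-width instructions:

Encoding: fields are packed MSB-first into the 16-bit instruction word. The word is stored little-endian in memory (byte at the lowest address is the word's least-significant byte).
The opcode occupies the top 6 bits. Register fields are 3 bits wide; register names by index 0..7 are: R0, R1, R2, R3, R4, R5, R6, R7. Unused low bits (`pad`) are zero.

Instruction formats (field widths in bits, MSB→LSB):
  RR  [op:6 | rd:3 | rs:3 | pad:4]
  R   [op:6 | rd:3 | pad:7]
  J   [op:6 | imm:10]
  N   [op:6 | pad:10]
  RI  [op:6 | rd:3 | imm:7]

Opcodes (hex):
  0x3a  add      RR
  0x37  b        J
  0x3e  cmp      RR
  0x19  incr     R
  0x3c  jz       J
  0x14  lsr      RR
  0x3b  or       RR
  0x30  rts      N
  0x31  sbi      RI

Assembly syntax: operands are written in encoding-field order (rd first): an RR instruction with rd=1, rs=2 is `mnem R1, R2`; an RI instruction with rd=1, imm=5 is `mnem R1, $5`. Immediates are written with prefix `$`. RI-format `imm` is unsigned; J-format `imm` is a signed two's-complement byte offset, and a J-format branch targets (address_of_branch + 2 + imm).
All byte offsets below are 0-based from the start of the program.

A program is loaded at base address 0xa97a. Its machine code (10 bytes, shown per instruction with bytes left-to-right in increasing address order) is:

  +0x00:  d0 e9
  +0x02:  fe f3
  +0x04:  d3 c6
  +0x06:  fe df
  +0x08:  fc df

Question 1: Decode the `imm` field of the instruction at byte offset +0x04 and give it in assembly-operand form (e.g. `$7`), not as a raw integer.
@+04  little-endian(d3 c6) = 0xc6d3
  top 6b → 0x31 → sbi [RI]
  rd@[9:7]=0x5 ⇒ R5
  imm@[6:0]=0x53 ⇒ $83

$83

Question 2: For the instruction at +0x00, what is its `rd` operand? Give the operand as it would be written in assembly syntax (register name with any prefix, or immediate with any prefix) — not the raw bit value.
@+00  little-endian(d0 e9) = 0xe9d0
  opcode bits[15:10]=0x3a: add/RR
  [9:7] rd=3 = R3
  [6:4] rs=5 = R5

R3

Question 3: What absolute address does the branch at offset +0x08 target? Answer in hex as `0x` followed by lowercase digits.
0xa980

+0x08: fc df ⇒ word 0xdffc (little)
  top 6b → 0x37 → b [J]
  imm: (w>>0)&0x3ff=0x3fc (s10→-4) → $-4
  target = base 0xa97a + off 0x08 + 2 + imm -4 = 0xa980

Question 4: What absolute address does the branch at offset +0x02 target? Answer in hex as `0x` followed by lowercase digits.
0xa97c

@+02  little-endian(fe f3) = 0xf3fe
  opcode bits[15:10]=0x3c: jz/J
  imm: (w>>0)&0x3ff=0x3fe (s10→-2) → $-2
  target = base 0xa97a + off 0x02 + 2 + imm -2 = 0xa97c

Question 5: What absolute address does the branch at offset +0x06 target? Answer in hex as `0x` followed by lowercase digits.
0xa980

+0x06: fe df ⇒ word 0xdffe (little)
  op=0xdffe>>10=0x37 ⇒ b (J)
  [9:0] imm=1022 (s10→-2) = $-2
  target = base 0xa97a + off 0x06 + 2 + imm -2 = 0xa980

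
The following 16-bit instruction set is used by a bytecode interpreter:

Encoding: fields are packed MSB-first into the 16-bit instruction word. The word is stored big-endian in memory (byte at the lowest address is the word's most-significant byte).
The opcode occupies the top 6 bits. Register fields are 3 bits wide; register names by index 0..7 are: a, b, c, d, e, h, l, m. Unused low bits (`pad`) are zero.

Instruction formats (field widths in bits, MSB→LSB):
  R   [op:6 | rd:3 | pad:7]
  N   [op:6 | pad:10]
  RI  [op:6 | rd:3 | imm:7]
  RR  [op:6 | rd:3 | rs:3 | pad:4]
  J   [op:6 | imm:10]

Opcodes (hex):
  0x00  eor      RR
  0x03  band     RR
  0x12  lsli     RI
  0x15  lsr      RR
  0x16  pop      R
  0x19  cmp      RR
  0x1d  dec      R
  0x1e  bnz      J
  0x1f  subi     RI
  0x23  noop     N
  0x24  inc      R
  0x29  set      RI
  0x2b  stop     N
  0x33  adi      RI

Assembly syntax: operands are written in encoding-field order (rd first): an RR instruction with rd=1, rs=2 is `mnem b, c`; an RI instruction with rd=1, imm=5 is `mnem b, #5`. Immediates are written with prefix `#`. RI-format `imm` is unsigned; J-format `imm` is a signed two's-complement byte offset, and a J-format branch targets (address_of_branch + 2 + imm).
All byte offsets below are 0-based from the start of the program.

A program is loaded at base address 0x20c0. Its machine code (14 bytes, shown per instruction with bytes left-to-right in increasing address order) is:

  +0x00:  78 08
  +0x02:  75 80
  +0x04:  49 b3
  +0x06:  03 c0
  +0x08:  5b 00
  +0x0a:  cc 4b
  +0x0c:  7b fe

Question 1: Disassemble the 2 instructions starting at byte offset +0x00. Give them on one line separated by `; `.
off 0x00: read 78 08 as big → 0x7808
  opcode bits[15:10]=0x1e: bnz/J
  imm: (w>>0)&0x3ff=0x8 → #8
off 0x02: read 75 80 as big → 0x7580
  opcode bits[15:10]=0x1d: dec/R
  rd: (w>>7)&0x7=0x3 → d

bnz #8; dec d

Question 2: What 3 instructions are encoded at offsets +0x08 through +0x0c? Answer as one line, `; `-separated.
pop l; adi a, #75; bnz #-2

off 0x08: read 5b 00 as big → 0x5b00
  top 6b → 0x16 → pop [R]
  rd@[9:7]=0x6 ⇒ l
off 0x0a: read cc 4b as big → 0xcc4b
  top 6b → 0x33 → adi [RI]
  rd@[9:7]=0x0 ⇒ a
  imm@[6:0]=0x4b ⇒ #75
off 0x0c: read 7b fe as big → 0x7bfe
  top 6b → 0x1e → bnz [J]
  imm@[9:0]=0x3fe (s10→-2) ⇒ #-2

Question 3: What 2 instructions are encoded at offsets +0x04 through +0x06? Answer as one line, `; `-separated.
lsli d, #51; eor m, e

+0x04: 49 b3 ⇒ word 0x49b3 (big)
  op=0x49b3>>10=0x12 ⇒ lsli (RI)
  rd@[9:7]=0x3 ⇒ d
  imm@[6:0]=0x33 ⇒ #51
+0x06: 03 c0 ⇒ word 0x03c0 (big)
  op=0x03c0>>10=0x0 ⇒ eor (RR)
  rd@[9:7]=0x7 ⇒ m
  rs@[6:4]=0x4 ⇒ e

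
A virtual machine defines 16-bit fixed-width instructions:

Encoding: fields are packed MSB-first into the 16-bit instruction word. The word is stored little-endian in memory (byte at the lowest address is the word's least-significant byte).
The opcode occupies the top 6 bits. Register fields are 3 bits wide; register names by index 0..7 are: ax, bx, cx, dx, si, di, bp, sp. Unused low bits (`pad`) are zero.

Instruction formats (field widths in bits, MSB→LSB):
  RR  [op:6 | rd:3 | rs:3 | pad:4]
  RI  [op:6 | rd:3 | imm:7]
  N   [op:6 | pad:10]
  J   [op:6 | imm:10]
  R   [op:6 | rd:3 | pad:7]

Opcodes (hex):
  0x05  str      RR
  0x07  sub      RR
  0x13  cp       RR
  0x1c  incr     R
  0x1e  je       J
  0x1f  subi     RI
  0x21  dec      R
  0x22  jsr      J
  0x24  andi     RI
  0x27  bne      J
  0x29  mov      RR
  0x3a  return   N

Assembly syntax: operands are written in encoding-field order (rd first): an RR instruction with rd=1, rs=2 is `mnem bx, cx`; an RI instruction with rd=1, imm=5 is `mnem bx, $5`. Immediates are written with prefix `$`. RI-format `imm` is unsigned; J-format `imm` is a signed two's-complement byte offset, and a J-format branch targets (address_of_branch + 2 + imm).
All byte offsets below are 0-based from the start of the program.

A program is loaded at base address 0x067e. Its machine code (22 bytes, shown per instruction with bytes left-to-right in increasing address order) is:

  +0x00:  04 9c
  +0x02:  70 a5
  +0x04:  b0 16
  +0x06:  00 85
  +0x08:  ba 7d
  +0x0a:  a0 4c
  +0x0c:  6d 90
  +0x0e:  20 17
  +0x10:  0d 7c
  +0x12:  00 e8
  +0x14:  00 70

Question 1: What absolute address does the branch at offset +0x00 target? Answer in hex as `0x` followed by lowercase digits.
0x0684

off 0x00: read 04 9c as little → 0x9c04
  top 6b → 0x27 → bne [J]
  [9:0] imm=4 = $4
  target = base 0x067e + off 0x00 + 2 + imm 4 = 0x0684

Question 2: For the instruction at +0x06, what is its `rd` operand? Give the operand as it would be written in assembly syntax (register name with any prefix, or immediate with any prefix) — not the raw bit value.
cx

@+06  little-endian(00 85) = 0x8500
  top 6b → 0x21 → dec [R]
  [9:7] rd=2 = cx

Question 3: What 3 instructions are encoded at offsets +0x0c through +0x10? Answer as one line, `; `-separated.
+0x0c: 6d 90 ⇒ word 0x906d (little)
  top 6b → 0x24 → andi [RI]
  rd: (w>>7)&0x7=0x0 → ax
  imm: (w>>0)&0x7f=0x6d → $109
+0x0e: 20 17 ⇒ word 0x1720 (little)
  top 6b → 0x5 → str [RR]
  rd: (w>>7)&0x7=0x6 → bp
  rs: (w>>4)&0x7=0x2 → cx
+0x10: 0d 7c ⇒ word 0x7c0d (little)
  top 6b → 0x1f → subi [RI]
  rd: (w>>7)&0x7=0x0 → ax
  imm: (w>>0)&0x7f=0xd → $13

andi ax, $109; str bp, cx; subi ax, $13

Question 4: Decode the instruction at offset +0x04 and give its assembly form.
str di, dx

off 0x04: read b0 16 as little → 0x16b0
  op=0x16b0>>10=0x5 ⇒ str (RR)
  rd@[9:7]=0x5 ⇒ di
  rs@[6:4]=0x3 ⇒ dx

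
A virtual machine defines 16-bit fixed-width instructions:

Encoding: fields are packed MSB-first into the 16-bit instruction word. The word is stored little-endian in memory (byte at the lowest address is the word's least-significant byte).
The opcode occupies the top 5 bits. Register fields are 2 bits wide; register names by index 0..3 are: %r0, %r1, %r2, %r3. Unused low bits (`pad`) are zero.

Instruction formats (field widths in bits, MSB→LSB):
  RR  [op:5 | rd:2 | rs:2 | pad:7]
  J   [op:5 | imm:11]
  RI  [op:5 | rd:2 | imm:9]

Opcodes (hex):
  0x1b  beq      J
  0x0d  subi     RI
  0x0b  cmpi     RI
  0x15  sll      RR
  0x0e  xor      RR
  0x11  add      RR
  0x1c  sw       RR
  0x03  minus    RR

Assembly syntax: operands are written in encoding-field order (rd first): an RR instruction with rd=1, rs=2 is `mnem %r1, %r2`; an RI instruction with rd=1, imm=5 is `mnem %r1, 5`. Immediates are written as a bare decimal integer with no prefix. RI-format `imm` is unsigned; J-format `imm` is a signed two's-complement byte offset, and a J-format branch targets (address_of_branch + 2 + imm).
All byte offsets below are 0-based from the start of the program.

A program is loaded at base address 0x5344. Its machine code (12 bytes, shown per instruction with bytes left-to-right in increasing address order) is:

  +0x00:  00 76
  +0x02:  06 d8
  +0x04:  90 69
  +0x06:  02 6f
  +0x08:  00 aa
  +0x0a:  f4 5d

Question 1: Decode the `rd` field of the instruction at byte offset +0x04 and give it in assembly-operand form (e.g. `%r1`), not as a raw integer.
+0x04: 90 69 ⇒ word 0x6990 (little)
  op=0x6990>>11=0xd ⇒ subi (RI)
  [10:9] rd=0 = %r0
  [8:0] imm=400 = 400

%r0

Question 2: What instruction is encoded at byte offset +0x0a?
cmpi %r2, 500

off 0x0a: read f4 5d as little → 0x5df4
  opcode bits[15:11]=0xb: cmpi/RI
  rd: (w>>9)&0x3=0x2 → %r2
  imm: (w>>0)&0x1ff=0x1f4 → 500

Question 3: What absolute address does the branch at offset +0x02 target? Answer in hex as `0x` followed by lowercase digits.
+0x02: 06 d8 ⇒ word 0xd806 (little)
  op=0xd806>>11=0x1b ⇒ beq (J)
  [10:0] imm=6 = 6
  target = base 0x5344 + off 0x02 + 2 + imm 6 = 0x534e

0x534e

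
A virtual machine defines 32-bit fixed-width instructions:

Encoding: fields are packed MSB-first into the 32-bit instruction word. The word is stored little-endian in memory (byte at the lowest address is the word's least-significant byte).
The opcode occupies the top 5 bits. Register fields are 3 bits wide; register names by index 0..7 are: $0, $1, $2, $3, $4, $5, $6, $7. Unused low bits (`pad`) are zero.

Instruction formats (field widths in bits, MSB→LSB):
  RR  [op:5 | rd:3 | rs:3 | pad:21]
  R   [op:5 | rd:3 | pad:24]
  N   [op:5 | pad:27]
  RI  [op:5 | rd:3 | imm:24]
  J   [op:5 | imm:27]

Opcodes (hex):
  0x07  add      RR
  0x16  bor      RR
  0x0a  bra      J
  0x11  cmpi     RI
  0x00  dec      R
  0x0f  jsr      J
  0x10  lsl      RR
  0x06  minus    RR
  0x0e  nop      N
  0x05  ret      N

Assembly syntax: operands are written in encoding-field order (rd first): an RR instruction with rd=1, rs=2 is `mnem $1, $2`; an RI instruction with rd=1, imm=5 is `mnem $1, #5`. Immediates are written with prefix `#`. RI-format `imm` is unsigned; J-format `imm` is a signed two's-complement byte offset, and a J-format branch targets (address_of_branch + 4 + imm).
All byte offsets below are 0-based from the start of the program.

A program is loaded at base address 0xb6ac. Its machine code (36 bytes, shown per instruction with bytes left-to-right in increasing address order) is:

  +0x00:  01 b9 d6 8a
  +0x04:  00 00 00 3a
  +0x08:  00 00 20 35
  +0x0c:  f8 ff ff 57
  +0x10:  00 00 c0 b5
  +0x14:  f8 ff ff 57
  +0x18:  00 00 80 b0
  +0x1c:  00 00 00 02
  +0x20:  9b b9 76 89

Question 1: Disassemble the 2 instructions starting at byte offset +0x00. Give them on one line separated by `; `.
cmpi $2, #14072065; add $2, $0

+0x00: 01 b9 d6 8a ⇒ word 0x8ad6b901 (little)
  top 5b → 0x11 → cmpi [RI]
  [26:24] rd=2 = $2
  [23:0] imm=14072065 = #14072065
+0x04: 00 00 00 3a ⇒ word 0x3a000000 (little)
  top 5b → 0x7 → add [RR]
  [26:24] rd=2 = $2
  [23:21] rs=0 = $0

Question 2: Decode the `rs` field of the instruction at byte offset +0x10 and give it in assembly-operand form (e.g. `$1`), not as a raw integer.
@+10  little-endian(00 00 c0 b5) = 0xb5c00000
  top 5b → 0x16 → bor [RR]
  [26:24] rd=5 = $5
  [23:21] rs=6 = $6

$6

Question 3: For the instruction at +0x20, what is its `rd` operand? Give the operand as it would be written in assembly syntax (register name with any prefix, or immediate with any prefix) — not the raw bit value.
$1

off 0x20: read 9b b9 76 89 as little → 0x8976b99b
  top 5b → 0x11 → cmpi [RI]
  rd: (w>>24)&0x7=0x1 → $1
  imm: (w>>0)&0xffffff=0x76b99b → #7780763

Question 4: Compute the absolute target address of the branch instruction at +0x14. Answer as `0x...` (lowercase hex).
+0x14: f8 ff ff 57 ⇒ word 0x57fffff8 (little)
  top 5b → 0xa → bra [J]
  [26:0] imm=134217720 (s27→-8) = #-8
  target = base 0xb6ac + off 0x14 + 4 + imm -8 = 0xb6bc

0xb6bc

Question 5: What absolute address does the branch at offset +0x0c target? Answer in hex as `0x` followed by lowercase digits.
[0c] f8 ff ff 57 → 0x57fffff8
  top 5b → 0xa → bra [J]
  imm@[26:0]=0x7fffff8 (s27→-8) ⇒ #-8
  target = base 0xb6ac + off 0x0c + 4 + imm -8 = 0xb6b4

0xb6b4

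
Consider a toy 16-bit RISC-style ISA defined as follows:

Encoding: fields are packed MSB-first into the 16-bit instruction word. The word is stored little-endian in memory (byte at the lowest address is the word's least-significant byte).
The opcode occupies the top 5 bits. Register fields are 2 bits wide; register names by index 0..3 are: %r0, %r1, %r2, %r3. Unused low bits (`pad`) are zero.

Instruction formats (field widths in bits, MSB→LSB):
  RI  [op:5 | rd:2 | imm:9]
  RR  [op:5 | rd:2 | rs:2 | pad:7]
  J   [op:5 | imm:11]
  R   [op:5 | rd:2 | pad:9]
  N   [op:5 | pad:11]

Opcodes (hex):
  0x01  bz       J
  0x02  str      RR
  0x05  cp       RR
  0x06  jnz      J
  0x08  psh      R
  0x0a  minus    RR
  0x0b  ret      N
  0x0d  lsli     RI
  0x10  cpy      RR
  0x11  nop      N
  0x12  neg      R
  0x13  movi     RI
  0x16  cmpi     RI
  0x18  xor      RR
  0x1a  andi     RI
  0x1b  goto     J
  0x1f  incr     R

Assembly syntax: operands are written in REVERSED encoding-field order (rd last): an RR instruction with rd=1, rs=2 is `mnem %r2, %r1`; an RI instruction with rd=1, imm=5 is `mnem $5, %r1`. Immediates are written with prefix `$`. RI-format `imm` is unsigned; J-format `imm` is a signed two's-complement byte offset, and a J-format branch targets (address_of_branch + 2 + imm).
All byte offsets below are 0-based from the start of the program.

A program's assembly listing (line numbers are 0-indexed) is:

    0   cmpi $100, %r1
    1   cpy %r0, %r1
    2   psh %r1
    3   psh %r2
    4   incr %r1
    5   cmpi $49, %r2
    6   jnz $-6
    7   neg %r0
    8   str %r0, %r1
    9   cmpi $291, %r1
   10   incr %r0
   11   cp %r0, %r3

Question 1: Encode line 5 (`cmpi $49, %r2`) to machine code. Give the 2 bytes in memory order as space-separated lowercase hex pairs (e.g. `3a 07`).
31 b4

L5: cmpi op=0x16:5|rd=2:2|imm=49:9 ⇒ 0xb431 ⇒ little 31 b4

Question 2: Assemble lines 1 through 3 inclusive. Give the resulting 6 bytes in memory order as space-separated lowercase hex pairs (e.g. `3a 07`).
00 82 00 42 00 44

line 1 (cpy): pack op=0x10:5|rd=1:2|rs=0:2|pad=0:7 = 0x8200; little→ 00 82
line 2 (psh): pack op=0x8:5|rd=1:2|pad=0:9 = 0x4200; little→ 00 42
line 3 (psh): pack op=0x8:5|rd=2:2|pad=0:9 = 0x4400; little→ 00 44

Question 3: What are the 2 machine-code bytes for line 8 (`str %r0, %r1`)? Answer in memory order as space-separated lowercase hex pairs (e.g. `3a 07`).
00 12

8. str fields op=0x2:5|rd=1:2|rs=0:2|pad=0:7 → word 1200h → 00 12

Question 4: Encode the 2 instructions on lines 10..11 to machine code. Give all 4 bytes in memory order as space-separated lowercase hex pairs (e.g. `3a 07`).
10. incr fields op=0x1f:5|rd=0:2|pad=0:9 → word f800h → 00 f8
11. cp fields op=0x5:5|rd=3:2|rs=0:2|pad=0:7 → word 2e00h → 00 2e

00 f8 00 2e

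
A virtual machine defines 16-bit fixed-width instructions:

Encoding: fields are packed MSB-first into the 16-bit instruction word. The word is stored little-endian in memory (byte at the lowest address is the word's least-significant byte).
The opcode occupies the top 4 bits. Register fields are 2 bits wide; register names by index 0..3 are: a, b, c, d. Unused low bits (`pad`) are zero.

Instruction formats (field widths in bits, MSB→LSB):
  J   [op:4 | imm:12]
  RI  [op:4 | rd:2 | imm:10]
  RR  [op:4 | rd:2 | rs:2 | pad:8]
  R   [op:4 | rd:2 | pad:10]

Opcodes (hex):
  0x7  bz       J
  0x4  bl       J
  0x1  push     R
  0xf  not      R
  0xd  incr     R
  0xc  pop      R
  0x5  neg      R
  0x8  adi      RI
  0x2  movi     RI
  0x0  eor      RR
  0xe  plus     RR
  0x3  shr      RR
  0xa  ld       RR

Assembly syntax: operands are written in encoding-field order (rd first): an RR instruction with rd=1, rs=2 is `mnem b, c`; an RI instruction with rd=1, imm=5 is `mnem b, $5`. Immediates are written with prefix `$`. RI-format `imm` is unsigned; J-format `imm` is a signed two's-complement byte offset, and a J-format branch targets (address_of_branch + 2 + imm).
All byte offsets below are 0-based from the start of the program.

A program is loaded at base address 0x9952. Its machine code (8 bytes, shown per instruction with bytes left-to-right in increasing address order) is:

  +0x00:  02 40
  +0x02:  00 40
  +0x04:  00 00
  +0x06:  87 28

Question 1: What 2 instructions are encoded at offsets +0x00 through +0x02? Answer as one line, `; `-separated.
off 0x00: read 02 40 as little → 0x4002
  op=0x4002>>12=0x4 ⇒ bl (J)
  imm: (w>>0)&0xfff=0x2 → $2
off 0x02: read 00 40 as little → 0x4000
  op=0x4000>>12=0x4 ⇒ bl (J)
  imm: (w>>0)&0xfff=0x0 → $0

bl $2; bl $0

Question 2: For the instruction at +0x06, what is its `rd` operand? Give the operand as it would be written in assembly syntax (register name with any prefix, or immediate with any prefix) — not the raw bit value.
c

[06] 87 28 → 0x2887
  op=0x2887>>12=0x2 ⇒ movi (RI)
  [11:10] rd=2 = c
  [9:0] imm=135 = $135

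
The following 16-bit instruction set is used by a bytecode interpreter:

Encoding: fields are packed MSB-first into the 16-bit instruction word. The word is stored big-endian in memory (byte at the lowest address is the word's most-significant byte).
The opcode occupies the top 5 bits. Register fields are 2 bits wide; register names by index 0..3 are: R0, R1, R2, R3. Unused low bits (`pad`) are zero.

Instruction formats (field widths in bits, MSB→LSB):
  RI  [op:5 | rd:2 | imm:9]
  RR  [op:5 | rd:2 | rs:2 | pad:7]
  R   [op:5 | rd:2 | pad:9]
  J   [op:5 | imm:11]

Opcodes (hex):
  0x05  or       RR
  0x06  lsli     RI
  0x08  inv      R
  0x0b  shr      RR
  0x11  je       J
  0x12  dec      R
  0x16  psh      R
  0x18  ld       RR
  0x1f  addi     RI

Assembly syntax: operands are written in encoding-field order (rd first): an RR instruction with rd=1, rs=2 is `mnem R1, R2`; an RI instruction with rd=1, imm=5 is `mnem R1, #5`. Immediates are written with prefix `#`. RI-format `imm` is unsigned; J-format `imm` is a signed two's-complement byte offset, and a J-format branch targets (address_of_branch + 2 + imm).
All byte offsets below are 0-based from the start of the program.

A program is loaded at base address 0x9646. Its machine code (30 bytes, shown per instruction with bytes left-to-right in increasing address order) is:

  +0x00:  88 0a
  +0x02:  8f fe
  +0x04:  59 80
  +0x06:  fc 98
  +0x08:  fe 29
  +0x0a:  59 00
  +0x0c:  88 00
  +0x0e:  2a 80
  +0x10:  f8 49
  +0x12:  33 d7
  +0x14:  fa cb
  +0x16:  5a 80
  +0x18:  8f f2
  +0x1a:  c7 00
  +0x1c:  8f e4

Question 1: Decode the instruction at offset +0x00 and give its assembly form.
[00] 88 0a → 0x880a
  op=0x880a>>11=0x11 ⇒ je (J)
  imm: (w>>0)&0x7ff=0xa → #10

je #10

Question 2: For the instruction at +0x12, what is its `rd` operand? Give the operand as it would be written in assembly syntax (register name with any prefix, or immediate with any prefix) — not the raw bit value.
R1

@+12  big-endian(33 d7) = 0x33d7
  top 5b → 0x6 → lsli [RI]
  rd: (w>>9)&0x3=0x1 → R1
  imm: (w>>0)&0x1ff=0x1d7 → #471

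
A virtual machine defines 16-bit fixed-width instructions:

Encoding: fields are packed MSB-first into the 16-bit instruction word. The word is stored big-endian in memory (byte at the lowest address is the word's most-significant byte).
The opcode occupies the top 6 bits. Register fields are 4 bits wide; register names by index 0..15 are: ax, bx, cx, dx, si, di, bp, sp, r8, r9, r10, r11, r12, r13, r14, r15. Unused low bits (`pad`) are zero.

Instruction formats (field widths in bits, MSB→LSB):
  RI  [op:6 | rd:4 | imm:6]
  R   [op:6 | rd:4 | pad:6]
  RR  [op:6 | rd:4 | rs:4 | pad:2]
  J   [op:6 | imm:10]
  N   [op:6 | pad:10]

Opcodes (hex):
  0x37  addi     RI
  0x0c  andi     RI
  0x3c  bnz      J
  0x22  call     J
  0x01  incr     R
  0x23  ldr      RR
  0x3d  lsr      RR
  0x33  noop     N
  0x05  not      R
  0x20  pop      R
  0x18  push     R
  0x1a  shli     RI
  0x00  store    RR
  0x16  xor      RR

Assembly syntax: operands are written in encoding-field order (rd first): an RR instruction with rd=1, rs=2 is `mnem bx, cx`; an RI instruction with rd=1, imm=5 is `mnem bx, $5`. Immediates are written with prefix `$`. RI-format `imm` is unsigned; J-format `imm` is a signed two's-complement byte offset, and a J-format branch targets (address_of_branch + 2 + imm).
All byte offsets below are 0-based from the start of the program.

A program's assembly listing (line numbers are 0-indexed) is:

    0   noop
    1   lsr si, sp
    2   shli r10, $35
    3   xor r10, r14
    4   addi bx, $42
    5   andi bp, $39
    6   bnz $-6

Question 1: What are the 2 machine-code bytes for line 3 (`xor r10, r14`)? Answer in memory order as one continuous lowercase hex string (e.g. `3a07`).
5ab8

L3: xor op=0x16:6|rd=10:4|rs=14:4|pad=0:2 ⇒ 0x5ab8 ⇒ big 5a b8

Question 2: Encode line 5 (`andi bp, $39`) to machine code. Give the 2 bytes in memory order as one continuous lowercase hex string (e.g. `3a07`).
line 5 (andi): pack op=0xc:6|rd=6:4|imm=39:6 = 0x31a7; big→ 31 a7

31a7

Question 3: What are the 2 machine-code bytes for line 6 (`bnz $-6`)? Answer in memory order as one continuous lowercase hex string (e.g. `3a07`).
f3fa

line 6 (bnz): pack op=0x3c:6|imm=-6:10 = 0xf3fa; big→ f3 fa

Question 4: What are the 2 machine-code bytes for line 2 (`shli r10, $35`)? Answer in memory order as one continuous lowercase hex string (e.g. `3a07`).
6aa3

L2: shli op=0x1a:6|rd=10:4|imm=35:6 ⇒ 0x6aa3 ⇒ big 6a a3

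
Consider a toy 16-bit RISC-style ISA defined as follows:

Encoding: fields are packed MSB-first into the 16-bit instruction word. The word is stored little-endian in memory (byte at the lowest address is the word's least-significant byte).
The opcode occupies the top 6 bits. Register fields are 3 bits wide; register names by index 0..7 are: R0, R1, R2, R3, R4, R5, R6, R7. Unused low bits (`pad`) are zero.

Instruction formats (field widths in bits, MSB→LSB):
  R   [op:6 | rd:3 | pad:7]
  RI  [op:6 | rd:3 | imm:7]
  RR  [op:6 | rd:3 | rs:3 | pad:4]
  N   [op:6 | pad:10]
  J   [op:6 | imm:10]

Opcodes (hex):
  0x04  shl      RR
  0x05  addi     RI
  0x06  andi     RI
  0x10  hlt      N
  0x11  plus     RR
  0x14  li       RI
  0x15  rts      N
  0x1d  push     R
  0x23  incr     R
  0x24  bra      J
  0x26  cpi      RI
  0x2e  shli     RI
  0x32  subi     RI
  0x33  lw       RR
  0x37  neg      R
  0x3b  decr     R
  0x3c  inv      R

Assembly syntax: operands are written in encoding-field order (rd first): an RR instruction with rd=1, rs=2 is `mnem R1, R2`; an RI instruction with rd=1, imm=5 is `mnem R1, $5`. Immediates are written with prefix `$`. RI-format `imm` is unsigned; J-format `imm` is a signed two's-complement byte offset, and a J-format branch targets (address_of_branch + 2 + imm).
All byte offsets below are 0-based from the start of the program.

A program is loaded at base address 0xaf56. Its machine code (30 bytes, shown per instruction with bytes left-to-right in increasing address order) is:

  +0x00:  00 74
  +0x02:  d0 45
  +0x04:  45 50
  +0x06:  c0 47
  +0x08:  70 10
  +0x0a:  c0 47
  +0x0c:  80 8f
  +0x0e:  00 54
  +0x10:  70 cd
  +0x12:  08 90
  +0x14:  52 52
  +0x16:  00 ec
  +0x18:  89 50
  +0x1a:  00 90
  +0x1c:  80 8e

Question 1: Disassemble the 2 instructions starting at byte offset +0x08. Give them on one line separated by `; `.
shl R0, R7; plus R7, R4

@+08  little-endian(70 10) = 0x1070
  op=0x1070>>10=0x4 ⇒ shl (RR)
  rd: (w>>7)&0x7=0x0 → R0
  rs: (w>>4)&0x7=0x7 → R7
@+0a  little-endian(c0 47) = 0x47c0
  op=0x47c0>>10=0x11 ⇒ plus (RR)
  rd: (w>>7)&0x7=0x7 → R7
  rs: (w>>4)&0x7=0x4 → R4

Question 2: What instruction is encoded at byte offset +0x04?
off 0x04: read 45 50 as little → 0x5045
  opcode bits[15:10]=0x14: li/RI
  [9:7] rd=0 = R0
  [6:0] imm=69 = $69

li R0, $69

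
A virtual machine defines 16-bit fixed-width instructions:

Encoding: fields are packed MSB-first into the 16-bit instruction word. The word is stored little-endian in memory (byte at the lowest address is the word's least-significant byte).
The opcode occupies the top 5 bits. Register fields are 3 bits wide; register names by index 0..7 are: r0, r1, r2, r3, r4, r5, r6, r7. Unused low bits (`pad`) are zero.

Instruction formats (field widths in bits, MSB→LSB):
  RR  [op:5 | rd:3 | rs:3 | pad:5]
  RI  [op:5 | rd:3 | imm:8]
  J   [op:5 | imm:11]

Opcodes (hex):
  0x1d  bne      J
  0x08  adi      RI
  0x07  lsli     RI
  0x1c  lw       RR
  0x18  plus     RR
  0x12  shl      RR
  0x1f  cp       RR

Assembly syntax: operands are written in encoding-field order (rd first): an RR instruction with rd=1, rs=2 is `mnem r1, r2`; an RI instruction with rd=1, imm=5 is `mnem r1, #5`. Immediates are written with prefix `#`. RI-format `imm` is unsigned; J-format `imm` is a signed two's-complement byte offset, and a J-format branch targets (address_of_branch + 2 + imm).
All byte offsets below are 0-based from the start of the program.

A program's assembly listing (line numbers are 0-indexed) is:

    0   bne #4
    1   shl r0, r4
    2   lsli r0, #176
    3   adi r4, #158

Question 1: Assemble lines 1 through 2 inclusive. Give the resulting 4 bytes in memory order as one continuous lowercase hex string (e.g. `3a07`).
8090b038

L1: shl op=0x12:5|rd=0:3|rs=4:3|pad=0:5 ⇒ 0x9080 ⇒ little 80 90
L2: lsli op=0x7:5|rd=0:3|imm=176:8 ⇒ 0x38b0 ⇒ little b0 38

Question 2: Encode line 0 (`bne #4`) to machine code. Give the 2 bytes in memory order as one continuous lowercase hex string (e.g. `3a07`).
04e8

L0: bne op=0x1d:5|imm=4:11 ⇒ 0xe804 ⇒ little 04 e8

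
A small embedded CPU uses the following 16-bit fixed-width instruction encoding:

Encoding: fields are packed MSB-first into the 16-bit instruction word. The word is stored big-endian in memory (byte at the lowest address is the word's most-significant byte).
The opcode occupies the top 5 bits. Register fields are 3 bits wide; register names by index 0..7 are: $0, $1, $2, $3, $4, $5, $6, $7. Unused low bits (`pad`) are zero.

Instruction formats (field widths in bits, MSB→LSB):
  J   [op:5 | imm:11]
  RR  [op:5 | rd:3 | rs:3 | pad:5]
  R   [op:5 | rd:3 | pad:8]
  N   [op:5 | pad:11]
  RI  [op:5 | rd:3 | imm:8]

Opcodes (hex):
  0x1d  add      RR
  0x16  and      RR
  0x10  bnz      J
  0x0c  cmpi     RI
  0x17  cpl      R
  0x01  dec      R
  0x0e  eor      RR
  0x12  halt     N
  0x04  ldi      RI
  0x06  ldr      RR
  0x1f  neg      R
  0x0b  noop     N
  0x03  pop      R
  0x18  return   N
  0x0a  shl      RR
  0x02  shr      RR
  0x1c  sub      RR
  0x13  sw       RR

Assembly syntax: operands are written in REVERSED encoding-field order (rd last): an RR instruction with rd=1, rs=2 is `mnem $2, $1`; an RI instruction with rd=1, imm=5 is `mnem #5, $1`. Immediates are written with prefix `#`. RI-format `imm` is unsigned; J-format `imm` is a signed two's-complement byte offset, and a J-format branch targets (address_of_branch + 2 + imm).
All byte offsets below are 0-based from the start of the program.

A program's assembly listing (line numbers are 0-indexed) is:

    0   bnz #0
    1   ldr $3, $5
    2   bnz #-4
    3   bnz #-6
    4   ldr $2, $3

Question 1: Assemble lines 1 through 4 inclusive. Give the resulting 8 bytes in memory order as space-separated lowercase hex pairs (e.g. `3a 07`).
35 60 87 fc 87 fa 33 40

L1: ldr op=0x6:5|rd=5:3|rs=3:3|pad=0:5 ⇒ 0x3560 ⇒ big 35 60
L2: bnz op=0x10:5|imm=-4:11 ⇒ 0x87fc ⇒ big 87 fc
L3: bnz op=0x10:5|imm=-6:11 ⇒ 0x87fa ⇒ big 87 fa
L4: ldr op=0x6:5|rd=3:3|rs=2:3|pad=0:5 ⇒ 0x3340 ⇒ big 33 40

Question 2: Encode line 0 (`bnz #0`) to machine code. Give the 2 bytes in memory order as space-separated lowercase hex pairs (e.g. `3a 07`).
80 00

line 0 (bnz): pack op=0x10:5|imm=0:11 = 0x8000; big→ 80 00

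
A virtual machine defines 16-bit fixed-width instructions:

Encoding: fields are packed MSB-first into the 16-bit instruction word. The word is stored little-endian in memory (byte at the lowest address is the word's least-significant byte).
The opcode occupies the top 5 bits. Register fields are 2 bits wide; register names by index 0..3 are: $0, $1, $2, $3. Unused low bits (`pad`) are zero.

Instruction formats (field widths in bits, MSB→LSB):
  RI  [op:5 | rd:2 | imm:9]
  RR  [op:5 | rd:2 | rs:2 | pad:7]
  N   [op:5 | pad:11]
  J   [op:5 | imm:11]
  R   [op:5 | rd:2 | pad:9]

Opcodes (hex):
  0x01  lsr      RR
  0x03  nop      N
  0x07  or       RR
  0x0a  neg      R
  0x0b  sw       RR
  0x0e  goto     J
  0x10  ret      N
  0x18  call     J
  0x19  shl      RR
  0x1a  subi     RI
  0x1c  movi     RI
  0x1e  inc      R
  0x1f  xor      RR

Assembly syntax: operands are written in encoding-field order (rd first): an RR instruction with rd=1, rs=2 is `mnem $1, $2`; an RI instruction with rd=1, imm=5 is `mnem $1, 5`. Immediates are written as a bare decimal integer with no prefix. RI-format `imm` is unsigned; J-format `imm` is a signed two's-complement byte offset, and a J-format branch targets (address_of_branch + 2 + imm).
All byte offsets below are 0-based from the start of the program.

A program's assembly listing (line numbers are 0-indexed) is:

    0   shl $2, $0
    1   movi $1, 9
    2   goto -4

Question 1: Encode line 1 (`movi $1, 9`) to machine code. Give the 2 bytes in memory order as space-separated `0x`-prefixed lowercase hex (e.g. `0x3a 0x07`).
line 1 (movi): pack op=0x1c:5|rd=1:2|imm=9:9 = 0xe209; little→ 09 e2

0x09 0xe2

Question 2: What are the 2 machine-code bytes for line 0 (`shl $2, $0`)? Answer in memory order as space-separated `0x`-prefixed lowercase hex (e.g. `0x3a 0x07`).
0x00 0xcc

line 0 (shl): pack op=0x19:5|rd=2:2|rs=0:2|pad=0:7 = 0xcc00; little→ 00 cc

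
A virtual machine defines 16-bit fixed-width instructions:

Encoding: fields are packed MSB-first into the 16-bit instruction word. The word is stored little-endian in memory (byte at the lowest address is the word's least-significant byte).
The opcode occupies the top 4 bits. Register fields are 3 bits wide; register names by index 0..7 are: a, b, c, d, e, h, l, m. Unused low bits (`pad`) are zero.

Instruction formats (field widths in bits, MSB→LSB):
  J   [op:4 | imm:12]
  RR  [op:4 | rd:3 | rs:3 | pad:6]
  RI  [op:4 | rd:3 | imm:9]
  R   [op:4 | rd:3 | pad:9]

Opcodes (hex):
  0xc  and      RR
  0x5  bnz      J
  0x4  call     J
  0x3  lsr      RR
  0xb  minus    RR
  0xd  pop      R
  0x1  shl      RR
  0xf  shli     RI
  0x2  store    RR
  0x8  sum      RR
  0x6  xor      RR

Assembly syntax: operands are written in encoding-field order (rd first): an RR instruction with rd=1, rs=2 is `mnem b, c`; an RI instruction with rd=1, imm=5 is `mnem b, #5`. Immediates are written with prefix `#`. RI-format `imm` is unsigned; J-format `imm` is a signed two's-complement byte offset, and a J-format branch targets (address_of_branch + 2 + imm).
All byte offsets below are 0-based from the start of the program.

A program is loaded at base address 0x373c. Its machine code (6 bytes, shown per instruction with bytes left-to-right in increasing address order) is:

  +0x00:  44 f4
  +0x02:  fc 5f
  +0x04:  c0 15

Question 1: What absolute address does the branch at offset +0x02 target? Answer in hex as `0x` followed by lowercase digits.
[02] fc 5f → 0x5ffc
  opcode bits[15:12]=0x5: bnz/J
  [11:0] imm=4092 (s12→-4) = #-4
  target = base 0x373c + off 0x02 + 2 + imm -4 = 0x373c

0x373c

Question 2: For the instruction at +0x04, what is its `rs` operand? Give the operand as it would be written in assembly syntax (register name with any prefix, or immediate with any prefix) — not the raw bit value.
off 0x04: read c0 15 as little → 0x15c0
  opcode bits[15:12]=0x1: shl/RR
  [11:9] rd=2 = c
  [8:6] rs=7 = m

m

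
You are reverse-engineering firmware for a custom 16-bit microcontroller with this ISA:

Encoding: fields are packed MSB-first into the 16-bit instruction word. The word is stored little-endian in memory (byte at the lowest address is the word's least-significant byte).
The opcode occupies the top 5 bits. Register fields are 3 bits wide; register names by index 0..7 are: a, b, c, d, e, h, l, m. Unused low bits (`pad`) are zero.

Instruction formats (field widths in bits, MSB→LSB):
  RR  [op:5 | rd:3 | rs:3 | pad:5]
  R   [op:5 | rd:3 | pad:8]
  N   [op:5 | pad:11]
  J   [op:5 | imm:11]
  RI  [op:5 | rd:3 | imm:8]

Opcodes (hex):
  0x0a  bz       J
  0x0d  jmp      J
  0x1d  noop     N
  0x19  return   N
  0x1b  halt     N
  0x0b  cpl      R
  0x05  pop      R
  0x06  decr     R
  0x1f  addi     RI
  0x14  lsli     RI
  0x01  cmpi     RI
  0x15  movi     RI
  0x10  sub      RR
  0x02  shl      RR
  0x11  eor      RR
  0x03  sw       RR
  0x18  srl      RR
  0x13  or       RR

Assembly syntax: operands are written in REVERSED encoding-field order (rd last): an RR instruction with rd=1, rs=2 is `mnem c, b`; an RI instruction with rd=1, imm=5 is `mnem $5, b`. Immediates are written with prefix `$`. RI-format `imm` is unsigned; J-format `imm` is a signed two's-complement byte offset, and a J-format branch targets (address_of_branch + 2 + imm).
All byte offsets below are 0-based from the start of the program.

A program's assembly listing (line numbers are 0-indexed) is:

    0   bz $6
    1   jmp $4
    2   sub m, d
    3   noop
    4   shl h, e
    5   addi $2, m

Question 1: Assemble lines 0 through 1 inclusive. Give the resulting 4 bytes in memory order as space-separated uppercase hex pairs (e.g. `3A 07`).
line 0 (bz): pack op=0xa:5|imm=6:11 = 0x5006; little→ 06 50
line 1 (jmp): pack op=0xd:5|imm=4:11 = 0x6804; little→ 04 68

06 50 04 68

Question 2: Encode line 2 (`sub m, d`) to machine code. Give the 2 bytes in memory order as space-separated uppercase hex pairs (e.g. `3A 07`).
2. sub fields op=0x10:5|rd=3:3|rs=7:3|pad=0:5 → word 83e0h → e0 83

E0 83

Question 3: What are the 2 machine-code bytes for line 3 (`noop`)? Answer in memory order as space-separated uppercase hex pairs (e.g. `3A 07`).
00 E8

3. noop fields op=0x1d:5|pad=0:11 → word e800h → 00 e8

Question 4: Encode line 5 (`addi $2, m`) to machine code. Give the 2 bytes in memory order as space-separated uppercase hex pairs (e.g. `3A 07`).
02 FF

5. addi fields op=0x1f:5|rd=7:3|imm=2:8 → word ff02h → 02 ff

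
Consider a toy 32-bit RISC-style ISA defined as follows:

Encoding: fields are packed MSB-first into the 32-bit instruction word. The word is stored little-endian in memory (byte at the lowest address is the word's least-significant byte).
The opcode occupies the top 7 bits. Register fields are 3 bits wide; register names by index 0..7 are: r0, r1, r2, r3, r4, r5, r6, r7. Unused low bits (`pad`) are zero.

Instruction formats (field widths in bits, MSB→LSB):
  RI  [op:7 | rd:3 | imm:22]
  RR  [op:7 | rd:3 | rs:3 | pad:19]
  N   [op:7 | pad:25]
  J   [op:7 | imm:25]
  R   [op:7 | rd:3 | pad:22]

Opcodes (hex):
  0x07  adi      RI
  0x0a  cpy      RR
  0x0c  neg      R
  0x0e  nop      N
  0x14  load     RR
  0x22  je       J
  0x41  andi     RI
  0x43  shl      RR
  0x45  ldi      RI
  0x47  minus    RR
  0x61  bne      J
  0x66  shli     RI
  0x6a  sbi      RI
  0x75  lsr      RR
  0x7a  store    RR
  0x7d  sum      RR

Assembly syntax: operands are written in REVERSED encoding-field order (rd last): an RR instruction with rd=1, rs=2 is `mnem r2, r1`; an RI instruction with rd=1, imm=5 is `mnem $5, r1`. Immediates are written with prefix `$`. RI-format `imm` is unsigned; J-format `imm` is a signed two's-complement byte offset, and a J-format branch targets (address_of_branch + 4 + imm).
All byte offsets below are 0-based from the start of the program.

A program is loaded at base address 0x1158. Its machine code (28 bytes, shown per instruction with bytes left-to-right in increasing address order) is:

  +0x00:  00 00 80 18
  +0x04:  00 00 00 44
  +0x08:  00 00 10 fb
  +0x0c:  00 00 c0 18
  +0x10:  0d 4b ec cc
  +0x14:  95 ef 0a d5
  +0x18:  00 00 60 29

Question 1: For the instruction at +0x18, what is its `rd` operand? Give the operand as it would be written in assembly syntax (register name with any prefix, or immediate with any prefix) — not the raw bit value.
r5

off 0x18: read 00 00 60 29 as little → 0x29600000
  top 7b → 0x14 → load [RR]
  rd@[24:22]=0x5 ⇒ r5
  rs@[21:19]=0x4 ⇒ r4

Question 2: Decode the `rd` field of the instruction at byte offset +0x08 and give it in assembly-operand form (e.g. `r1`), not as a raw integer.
r4

+0x08: 00 00 10 fb ⇒ word 0xfb100000 (little)
  top 7b → 0x7d → sum [RR]
  rd: (w>>22)&0x7=0x4 → r4
  rs: (w>>19)&0x7=0x2 → r2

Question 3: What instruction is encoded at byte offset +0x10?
off 0x10: read 0d 4b ec cc as little → 0xccec4b0d
  top 7b → 0x66 → shli [RI]
  rd@[24:22]=0x3 ⇒ r3
  imm@[21:0]=0x2c4b0d ⇒ $2902797

shli $2902797, r3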